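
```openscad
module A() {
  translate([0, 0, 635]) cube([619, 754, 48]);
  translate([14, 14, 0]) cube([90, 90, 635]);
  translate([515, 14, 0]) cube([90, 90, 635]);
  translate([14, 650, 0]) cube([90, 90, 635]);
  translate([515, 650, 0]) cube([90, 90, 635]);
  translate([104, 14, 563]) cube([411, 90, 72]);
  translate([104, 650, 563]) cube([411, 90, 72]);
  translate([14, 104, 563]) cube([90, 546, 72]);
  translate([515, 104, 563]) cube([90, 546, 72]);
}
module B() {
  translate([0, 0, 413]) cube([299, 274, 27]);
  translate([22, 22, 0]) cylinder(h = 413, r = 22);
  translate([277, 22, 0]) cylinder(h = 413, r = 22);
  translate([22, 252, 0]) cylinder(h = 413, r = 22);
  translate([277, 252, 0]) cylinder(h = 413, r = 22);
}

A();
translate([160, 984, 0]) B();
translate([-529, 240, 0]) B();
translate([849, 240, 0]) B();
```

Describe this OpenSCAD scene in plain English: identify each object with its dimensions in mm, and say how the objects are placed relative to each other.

A is a table with a 619×754 mm rectangular top, 48 mm thick, top surface at z = 683 mm, supported by four 90×90 mm square legs, each inset 14 mm from the nearest pair of top edges, running from the floor. Four apron rails, 90 mm thick and 72 mm tall, run between adjacent legs with their top edges flush with the underside of the top and their outer faces flush with the legs' outer faces.

B is a simple wooden stool: a rectangular seat 299 mm (x) by 274 mm (y), 27 mm thick, top face at z = 440 mm, on four round legs, each 44 mm in diameter. The legs rest on z = 0, each leg's axis is inset half a diameter from the nearest pair of seat edges (so the leg's bounding box is flush with the corner).

Three stools sit around the table at the +y, −x, +x sides.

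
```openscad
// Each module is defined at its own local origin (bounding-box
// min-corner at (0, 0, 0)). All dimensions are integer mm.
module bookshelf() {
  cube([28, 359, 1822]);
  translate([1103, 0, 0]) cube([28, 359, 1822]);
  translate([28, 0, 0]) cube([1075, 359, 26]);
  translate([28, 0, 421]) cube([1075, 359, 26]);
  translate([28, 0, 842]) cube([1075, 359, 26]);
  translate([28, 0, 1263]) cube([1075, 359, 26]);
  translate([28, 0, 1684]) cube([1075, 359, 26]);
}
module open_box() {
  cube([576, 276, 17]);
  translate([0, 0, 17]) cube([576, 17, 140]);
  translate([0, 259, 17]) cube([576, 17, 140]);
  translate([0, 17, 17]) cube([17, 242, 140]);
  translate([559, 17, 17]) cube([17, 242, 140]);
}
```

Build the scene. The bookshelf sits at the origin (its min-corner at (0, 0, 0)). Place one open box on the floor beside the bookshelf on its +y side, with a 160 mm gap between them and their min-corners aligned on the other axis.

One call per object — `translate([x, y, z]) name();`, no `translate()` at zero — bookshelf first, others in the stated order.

bookshelf();
translate([0, 519, 0]) open_box();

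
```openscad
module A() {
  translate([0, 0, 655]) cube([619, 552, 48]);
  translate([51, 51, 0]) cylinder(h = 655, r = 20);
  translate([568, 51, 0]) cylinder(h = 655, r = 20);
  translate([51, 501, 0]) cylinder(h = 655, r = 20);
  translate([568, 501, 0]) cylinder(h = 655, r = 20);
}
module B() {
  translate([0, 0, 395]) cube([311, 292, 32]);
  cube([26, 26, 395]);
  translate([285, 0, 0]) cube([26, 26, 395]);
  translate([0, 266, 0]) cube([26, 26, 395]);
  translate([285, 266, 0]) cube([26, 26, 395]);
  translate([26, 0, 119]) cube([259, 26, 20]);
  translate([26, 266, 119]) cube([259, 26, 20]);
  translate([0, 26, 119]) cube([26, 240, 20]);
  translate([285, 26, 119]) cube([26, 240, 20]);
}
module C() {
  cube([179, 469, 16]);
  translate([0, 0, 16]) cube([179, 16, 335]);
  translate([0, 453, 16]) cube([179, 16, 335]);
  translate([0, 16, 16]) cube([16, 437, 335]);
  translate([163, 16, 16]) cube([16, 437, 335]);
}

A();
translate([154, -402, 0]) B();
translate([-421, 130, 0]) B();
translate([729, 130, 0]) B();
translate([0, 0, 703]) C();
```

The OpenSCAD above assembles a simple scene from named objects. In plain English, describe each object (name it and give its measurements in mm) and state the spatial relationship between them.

A is a table with a 619×552 mm rectangular top, 48 mm thick, top surface at z = 703 mm, supported by four round legs of 40 mm diameter, each leg's bounding box inset 31 mm from the nearest pair of top edges, running from the floor.

B is a four-legged stool. The seat is a 311×292×32 mm slab whose top surface is at z = 427 mm; four square legs, each 26×26 mm in cross-section, run from the floor (z = 0) to the underside of the seat, each flush with a corner of the seat. Four stretchers, 26 mm wide and 20 mm tall, connect adjacent legs with their undersides at z = 119 mm, each running between the inner faces of the legs it joins and aligned with the legs' outer faces on the other axis.

C is an open-topped rectangular box: outside dimensions 179×469×351 mm, with a uniform wall and base thickness of 16 mm. The base is a full 179×469 slab on the floor; four walls sit on top of the base. The front and back walls (the −y and +y sides) span the full width; the two side walls fit between them.

Three stools sit around the table at the −y, −x, +x sides. The open box is on top of the table.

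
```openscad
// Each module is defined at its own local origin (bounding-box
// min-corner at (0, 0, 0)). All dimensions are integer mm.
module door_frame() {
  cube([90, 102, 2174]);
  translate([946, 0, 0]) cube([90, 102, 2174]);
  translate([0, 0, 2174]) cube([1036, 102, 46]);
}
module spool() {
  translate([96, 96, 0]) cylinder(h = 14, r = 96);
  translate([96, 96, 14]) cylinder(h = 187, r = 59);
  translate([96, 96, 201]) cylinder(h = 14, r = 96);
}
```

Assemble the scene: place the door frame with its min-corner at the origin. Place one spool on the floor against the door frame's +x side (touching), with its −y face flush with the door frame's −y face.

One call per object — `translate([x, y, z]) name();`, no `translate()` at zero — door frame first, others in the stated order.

door_frame();
translate([1036, 0, 0]) spool();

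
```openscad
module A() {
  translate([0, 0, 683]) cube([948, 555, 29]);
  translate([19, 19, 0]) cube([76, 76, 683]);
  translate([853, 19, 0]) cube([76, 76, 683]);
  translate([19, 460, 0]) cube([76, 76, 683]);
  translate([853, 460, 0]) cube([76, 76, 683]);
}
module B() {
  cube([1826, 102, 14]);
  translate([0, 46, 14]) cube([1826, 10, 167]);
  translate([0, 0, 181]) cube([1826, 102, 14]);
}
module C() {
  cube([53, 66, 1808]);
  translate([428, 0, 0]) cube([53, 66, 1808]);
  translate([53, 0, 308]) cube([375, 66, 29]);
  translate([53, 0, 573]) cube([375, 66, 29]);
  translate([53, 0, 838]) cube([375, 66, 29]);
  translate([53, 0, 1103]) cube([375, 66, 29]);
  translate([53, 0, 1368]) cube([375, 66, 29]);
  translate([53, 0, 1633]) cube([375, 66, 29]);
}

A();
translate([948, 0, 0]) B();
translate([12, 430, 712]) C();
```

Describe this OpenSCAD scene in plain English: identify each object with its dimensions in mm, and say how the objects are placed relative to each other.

A is a rectangular dining table. The top is 948×555×29 mm with its upper surface at z = 712 mm. It stands on four 76×76 mm square legs, each inset 19 mm from the nearest pair of top edges, running from the floor to the underside of the top.

B is an I-beam lying along x, 1826 mm long. Overall section height 195 mm. Two flanges 102 mm wide (y) and 14 mm thick, one on the floor and one at the top; a web 10 mm thick runs between them, centred on the flange width.

C is a wooden ladder with two side rails of 53×66 mm section and 1808 mm height, set 481 mm apart overall. Between them run 6 rectangular rungs (66 mm deep, 29 mm thick), front faces flush with the rails' −y face. The bottom of the first rung is 308 mm above the floor and each subsequent rung is 265 mm higher than the one below.

The I-beam is against the table's +x side, with their −y faces flush. The ladder is on top of the table.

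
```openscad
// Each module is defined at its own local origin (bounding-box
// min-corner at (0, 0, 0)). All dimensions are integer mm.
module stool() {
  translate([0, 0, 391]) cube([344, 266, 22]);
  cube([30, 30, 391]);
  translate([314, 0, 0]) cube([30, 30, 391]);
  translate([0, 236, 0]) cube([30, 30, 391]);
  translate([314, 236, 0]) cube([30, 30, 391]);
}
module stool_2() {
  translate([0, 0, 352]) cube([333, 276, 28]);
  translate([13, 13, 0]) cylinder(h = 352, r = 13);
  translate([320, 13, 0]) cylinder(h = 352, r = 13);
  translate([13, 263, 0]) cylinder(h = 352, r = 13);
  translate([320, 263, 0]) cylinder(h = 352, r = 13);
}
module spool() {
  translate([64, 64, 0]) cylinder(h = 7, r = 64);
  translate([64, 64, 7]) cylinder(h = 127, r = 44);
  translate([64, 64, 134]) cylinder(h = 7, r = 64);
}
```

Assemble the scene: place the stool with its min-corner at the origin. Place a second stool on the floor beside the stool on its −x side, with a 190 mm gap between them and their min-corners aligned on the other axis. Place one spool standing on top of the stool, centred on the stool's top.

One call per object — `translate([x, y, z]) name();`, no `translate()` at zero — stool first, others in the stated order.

stool();
translate([-523, 0, 0]) stool_2();
translate([108, 69, 413]) spool();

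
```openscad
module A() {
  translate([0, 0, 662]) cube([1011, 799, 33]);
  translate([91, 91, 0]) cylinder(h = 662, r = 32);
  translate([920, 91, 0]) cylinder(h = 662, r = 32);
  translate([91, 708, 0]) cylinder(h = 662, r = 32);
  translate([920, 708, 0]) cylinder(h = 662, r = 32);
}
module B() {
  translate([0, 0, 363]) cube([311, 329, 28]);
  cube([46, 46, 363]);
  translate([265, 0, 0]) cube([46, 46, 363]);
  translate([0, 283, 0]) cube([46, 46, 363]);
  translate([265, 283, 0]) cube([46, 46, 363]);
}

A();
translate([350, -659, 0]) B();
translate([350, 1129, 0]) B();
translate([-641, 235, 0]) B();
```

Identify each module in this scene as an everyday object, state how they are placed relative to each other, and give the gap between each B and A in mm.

A is a table. B is a stool. Three stools sit around the table at the −y, +y, −x sides. The gap between each stool and the table is 330 mm.

Each stool's nearest face is 330 mm from the table's bounding box.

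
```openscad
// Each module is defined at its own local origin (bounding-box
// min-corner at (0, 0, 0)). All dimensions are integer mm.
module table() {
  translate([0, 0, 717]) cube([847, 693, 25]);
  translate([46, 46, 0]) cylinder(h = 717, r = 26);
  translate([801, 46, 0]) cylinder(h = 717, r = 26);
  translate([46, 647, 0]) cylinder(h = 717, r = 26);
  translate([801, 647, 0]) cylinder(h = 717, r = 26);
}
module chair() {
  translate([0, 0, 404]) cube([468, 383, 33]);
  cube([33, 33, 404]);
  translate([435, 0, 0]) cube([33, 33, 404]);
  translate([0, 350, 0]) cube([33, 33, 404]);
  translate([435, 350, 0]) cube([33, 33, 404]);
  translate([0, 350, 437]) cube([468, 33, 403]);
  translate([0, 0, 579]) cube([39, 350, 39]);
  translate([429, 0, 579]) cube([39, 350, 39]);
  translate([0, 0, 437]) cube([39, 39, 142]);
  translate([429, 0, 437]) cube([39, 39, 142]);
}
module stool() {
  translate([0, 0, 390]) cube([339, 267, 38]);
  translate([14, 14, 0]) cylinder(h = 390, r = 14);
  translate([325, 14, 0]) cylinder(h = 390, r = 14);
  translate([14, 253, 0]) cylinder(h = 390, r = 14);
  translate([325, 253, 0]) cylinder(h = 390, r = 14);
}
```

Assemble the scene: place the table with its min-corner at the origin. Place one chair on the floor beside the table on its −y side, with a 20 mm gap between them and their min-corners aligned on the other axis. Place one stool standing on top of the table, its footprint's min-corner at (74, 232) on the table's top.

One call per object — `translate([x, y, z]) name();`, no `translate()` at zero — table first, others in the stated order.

table();
translate([0, -403, 0]) chair();
translate([74, 232, 742]) stool();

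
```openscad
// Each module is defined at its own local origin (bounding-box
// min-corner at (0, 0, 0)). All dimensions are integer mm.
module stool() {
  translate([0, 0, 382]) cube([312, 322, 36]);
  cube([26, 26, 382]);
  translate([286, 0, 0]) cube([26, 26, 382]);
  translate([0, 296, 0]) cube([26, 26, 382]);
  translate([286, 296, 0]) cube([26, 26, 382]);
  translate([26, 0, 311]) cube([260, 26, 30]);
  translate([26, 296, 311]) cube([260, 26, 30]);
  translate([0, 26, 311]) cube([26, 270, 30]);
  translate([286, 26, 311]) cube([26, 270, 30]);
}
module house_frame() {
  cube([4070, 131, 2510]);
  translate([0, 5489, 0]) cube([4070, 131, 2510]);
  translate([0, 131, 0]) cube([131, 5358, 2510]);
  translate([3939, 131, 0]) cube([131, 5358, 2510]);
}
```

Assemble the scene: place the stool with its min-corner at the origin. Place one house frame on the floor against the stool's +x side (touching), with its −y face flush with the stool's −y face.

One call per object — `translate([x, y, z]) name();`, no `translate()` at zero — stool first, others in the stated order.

stool();
translate([312, 0, 0]) house_frame();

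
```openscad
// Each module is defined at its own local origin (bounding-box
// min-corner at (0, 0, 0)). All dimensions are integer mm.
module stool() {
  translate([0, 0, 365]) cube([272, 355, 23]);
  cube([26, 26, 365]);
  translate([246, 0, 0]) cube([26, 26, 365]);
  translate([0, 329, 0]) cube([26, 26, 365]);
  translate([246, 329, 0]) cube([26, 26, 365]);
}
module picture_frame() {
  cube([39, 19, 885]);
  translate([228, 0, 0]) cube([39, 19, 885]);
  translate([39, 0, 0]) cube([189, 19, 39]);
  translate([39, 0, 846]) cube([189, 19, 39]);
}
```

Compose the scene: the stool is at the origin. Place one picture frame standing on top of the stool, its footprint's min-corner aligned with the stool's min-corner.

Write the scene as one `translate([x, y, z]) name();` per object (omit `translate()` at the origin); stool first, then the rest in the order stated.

stool();
translate([0, 0, 388]) picture_frame();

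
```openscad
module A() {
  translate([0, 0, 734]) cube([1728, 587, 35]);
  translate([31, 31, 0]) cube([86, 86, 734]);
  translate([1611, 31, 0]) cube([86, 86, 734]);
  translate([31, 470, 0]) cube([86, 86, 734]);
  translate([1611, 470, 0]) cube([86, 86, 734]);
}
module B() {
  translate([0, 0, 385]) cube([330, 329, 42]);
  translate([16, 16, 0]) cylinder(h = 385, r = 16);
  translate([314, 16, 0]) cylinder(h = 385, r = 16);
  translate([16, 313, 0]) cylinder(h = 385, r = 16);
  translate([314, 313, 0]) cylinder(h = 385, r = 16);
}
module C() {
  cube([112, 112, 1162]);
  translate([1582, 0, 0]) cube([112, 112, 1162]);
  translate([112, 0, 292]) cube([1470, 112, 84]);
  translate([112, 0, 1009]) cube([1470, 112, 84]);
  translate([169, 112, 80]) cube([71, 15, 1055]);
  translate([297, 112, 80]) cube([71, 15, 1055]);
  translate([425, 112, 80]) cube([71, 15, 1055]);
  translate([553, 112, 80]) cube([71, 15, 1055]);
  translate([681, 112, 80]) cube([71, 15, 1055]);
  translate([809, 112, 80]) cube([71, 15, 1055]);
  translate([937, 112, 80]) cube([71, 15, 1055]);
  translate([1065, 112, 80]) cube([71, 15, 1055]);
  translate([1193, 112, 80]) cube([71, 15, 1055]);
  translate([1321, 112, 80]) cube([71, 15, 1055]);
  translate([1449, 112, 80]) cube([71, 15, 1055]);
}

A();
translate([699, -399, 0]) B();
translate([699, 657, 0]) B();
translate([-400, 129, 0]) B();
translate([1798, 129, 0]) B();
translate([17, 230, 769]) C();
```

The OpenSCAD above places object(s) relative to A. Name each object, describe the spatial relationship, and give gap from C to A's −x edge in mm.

A is a table. B is a stool. C is a fence section. Four stools sit around the table at the −y, +y, −x, +x sides. The fence section is on top of the table, centred. The gap from the fence section to the table's −x edge is 17 mm.

The fence section's min-x is at 17; the table's min-x is 0; gap = 17 mm.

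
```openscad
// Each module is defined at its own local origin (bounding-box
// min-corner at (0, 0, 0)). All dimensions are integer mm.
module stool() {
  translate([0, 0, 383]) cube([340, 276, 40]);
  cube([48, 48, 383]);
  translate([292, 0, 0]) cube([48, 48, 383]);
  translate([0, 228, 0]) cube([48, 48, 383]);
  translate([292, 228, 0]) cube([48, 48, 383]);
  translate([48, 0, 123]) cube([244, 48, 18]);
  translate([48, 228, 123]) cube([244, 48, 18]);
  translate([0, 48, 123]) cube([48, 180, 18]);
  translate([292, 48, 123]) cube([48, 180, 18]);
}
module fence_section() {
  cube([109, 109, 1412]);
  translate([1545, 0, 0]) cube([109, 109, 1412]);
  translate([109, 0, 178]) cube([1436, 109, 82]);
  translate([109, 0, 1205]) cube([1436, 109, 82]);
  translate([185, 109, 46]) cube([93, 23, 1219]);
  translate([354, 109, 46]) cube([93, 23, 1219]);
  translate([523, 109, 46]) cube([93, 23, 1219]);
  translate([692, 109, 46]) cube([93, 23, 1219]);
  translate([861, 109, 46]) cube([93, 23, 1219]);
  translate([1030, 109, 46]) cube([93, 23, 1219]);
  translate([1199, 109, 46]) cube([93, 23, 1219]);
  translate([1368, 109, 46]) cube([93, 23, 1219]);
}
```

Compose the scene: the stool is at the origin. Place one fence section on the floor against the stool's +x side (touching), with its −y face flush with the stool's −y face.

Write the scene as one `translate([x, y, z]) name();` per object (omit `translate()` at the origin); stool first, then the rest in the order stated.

stool();
translate([340, 0, 0]) fence_section();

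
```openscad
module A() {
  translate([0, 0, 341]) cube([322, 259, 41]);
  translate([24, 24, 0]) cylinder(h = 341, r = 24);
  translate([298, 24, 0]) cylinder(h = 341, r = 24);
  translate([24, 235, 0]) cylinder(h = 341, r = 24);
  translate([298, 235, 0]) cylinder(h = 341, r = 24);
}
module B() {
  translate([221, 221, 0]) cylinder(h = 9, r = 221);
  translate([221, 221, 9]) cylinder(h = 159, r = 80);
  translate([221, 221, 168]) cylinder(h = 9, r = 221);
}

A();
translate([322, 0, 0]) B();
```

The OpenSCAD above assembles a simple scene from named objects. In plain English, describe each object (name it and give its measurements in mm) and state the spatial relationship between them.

A is a four-legged stool. The seat is a 322×259×41 mm slab whose top surface is at z = 382 mm; four round legs, each 48 mm in diameter, run from the floor (z = 0) to the underside of the seat, each leg's axis is inset half a diameter from the nearest pair of seat edges (so the leg's bounding box is flush with the corner).

B is a spool: two coaxial disc flanges of radius 221 mm and thickness 9 mm, joined by a core cylinder of radius 80 mm and height 159 mm. The lower flange rests on z = 0 and the three cylinders share a vertical axis.

The spool is against the stool's +x side, with their −y faces flush.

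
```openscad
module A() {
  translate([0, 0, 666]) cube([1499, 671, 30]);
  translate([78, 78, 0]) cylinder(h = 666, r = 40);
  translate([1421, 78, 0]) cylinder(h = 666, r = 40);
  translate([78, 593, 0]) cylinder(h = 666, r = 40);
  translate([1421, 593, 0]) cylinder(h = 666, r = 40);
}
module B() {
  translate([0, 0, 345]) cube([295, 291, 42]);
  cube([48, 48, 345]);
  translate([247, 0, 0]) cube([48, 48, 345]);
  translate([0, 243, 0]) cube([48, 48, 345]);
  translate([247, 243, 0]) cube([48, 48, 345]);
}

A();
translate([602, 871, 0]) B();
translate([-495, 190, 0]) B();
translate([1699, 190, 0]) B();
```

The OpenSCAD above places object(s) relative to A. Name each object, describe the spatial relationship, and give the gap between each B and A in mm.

A is a table. B is a stool. Three stools sit around the table at the +y, −x, +x sides. The gap between each stool and the table is 200 mm.

Each stool's nearest face is 200 mm from the table's bounding box.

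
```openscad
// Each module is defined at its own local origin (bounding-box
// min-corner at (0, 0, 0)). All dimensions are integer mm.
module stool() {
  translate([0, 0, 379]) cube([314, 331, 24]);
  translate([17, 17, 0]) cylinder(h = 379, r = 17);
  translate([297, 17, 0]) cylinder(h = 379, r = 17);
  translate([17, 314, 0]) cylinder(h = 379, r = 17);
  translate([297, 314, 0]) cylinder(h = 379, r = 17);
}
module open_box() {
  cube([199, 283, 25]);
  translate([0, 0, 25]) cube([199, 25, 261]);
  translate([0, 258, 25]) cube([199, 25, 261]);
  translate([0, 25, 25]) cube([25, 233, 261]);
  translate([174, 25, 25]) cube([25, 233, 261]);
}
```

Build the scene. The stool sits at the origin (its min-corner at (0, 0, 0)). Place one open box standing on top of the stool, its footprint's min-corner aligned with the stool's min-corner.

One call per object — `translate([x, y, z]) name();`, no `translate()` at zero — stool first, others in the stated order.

stool();
translate([0, 0, 403]) open_box();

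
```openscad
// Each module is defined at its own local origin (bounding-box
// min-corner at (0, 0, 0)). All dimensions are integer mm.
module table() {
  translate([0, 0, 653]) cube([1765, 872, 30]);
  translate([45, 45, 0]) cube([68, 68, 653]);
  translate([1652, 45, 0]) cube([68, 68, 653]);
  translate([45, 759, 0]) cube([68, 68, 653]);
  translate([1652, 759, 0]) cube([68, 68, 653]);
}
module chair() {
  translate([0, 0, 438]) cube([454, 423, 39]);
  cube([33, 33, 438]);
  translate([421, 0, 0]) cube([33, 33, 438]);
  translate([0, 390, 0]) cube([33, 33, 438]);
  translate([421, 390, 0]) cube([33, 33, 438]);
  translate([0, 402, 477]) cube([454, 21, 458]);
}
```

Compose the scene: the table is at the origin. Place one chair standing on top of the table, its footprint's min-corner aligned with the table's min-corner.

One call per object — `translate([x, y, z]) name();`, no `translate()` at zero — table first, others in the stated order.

table();
translate([0, 0, 683]) chair();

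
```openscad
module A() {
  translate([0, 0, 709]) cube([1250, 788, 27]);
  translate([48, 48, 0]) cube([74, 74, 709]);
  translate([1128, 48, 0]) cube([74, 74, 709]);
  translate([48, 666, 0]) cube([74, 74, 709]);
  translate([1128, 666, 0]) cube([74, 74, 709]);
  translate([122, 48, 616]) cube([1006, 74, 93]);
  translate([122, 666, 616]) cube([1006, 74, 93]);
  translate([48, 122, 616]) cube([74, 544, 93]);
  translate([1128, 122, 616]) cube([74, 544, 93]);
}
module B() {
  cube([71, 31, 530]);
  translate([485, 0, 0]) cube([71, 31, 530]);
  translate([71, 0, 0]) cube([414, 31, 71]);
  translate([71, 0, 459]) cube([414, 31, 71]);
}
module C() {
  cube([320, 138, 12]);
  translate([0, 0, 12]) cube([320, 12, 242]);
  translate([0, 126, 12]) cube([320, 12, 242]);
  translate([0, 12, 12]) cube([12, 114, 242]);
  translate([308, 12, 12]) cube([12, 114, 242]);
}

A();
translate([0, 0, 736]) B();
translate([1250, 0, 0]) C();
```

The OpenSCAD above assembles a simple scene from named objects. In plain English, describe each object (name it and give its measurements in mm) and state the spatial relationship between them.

A is a table with a 1250×788 mm rectangular top, 27 mm thick, top surface at z = 736 mm, supported by four 74×74 mm square legs, each inset 48 mm from the nearest pair of top edges, running from the floor. Four apron rails, 74 mm thick and 93 mm tall, run between adjacent legs with their top edges flush with the underside of the top and their outer faces flush with the legs' outer faces.

B is a picture frame with a 414×388 mm rectangular opening (x by z) and a uniform 71 mm border on every side. Frame depth is 31 mm along y. It is built from two vertical stiles running the full outside height and two horizontal rails spanning the gap between the stiles.

C is an open storage box with external size 320×138×254 mm and wall thickness 12 mm (the base is also 12 mm thick). The base covers the whole footprint; the four walls stand on the base, with the y-facing walls full-width and the x-facing walls fitting between their inner faces.

The picture frame is on top of the table. The open box is against the table's +x side, with their −y faces flush.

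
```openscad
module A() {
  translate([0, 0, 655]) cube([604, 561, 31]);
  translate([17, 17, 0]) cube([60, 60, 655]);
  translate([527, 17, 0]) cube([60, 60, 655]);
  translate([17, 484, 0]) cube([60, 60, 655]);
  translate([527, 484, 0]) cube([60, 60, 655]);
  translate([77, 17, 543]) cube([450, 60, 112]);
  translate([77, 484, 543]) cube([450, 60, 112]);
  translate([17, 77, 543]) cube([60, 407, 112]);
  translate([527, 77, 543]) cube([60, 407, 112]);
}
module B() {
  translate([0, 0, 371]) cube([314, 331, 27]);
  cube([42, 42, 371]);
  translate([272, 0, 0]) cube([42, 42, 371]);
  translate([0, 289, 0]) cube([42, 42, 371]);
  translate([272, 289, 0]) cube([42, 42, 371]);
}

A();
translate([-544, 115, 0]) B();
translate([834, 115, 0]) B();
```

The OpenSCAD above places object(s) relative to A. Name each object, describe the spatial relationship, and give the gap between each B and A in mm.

Each stool's nearest face is 230 mm from the table's bounding box.

A is a table. B is a stool. Two stools sit around the table at the −x, +x sides. The gap between each stool and the table is 230 mm.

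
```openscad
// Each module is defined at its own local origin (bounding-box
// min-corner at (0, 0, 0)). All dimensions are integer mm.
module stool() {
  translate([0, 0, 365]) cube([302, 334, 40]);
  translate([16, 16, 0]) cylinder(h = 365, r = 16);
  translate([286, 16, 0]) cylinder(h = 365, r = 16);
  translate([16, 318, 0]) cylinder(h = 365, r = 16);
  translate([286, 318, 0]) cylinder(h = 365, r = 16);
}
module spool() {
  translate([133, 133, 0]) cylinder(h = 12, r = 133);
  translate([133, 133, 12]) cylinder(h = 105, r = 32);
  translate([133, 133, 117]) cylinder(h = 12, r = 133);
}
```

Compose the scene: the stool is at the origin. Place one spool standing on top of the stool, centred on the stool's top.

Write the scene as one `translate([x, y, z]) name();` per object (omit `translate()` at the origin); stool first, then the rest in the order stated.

stool();
translate([18, 34, 405]) spool();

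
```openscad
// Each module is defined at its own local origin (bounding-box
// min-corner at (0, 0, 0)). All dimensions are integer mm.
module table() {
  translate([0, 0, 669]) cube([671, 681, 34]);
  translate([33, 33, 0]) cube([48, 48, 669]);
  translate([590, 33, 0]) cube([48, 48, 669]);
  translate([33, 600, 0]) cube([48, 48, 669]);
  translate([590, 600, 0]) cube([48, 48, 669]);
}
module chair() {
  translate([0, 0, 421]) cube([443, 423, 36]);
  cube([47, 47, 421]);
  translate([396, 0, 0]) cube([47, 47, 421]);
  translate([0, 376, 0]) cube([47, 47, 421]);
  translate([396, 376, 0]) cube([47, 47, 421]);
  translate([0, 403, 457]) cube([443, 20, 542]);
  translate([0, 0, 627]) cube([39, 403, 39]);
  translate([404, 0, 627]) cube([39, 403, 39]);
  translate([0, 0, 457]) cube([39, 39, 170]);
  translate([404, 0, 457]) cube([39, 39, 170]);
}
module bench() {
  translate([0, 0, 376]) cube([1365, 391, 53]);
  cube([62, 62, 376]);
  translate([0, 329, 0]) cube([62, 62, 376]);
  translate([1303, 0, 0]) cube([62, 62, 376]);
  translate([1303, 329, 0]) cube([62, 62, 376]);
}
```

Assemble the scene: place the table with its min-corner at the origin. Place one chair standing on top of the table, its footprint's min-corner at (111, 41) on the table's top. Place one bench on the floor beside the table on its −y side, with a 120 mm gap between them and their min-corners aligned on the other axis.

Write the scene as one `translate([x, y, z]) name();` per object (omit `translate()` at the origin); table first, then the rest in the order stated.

table();
translate([111, 41, 703]) chair();
translate([0, -511, 0]) bench();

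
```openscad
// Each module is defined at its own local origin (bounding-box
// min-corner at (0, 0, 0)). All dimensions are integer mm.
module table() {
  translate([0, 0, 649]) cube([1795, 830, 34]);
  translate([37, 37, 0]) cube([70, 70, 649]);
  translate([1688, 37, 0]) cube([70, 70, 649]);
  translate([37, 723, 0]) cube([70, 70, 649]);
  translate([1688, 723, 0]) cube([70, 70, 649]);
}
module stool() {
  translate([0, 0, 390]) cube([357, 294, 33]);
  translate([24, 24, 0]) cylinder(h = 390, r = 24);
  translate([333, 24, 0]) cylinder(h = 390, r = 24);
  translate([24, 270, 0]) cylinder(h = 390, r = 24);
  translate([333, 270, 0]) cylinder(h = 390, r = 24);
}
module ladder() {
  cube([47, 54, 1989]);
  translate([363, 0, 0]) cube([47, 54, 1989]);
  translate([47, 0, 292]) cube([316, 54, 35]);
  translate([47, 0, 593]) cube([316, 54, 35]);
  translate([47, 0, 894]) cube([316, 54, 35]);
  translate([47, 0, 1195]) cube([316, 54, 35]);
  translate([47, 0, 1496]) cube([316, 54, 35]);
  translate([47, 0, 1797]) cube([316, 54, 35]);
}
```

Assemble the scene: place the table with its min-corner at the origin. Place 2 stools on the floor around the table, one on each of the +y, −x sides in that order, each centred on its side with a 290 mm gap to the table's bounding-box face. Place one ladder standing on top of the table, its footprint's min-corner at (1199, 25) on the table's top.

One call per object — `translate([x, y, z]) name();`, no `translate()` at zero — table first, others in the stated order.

table();
translate([719, 1120, 0]) stool();
translate([-647, 268, 0]) stool();
translate([1199, 25, 683]) ladder();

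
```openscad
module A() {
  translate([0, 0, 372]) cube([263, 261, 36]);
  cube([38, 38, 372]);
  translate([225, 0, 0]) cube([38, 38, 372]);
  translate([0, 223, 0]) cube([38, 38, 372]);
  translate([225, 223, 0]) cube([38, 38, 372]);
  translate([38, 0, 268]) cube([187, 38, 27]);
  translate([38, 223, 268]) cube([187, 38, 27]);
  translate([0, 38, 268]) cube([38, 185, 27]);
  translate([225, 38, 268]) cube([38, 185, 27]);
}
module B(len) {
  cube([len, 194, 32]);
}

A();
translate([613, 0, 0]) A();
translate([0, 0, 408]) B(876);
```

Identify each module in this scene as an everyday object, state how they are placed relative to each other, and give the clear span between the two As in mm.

A is a stool. B is a beam. A beam spans the tops of two stools. The clear span between the two stools is 350 mm.

Second stool starts at x = 613; first ends at x = 263; clear span = 613 − 263 = 350 mm.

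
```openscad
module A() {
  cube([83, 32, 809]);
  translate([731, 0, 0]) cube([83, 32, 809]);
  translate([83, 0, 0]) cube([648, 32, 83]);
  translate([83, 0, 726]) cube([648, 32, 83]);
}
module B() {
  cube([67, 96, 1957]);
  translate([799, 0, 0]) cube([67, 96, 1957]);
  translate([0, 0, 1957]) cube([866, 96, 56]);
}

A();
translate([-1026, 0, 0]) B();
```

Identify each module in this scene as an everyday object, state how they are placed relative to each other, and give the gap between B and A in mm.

A is a picture frame. B is a door frame. The door frame is on the floor beside the picture frame on its −x side. The gap between the door frame and the picture frame is 160 mm.

The door frame's nearest face is 160 mm from the picture frame's −x face.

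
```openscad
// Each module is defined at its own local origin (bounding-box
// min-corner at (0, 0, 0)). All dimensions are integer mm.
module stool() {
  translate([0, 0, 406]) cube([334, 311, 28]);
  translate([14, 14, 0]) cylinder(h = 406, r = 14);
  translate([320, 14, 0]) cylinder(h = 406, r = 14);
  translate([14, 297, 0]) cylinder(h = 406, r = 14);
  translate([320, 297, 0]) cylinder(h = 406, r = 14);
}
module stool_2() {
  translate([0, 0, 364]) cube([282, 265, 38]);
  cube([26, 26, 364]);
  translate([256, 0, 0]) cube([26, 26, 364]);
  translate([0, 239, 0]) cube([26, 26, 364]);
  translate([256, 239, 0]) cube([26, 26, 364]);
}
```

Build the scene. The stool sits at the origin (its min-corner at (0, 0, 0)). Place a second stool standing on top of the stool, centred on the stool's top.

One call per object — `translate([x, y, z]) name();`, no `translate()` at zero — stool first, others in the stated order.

stool();
translate([26, 23, 434]) stool_2();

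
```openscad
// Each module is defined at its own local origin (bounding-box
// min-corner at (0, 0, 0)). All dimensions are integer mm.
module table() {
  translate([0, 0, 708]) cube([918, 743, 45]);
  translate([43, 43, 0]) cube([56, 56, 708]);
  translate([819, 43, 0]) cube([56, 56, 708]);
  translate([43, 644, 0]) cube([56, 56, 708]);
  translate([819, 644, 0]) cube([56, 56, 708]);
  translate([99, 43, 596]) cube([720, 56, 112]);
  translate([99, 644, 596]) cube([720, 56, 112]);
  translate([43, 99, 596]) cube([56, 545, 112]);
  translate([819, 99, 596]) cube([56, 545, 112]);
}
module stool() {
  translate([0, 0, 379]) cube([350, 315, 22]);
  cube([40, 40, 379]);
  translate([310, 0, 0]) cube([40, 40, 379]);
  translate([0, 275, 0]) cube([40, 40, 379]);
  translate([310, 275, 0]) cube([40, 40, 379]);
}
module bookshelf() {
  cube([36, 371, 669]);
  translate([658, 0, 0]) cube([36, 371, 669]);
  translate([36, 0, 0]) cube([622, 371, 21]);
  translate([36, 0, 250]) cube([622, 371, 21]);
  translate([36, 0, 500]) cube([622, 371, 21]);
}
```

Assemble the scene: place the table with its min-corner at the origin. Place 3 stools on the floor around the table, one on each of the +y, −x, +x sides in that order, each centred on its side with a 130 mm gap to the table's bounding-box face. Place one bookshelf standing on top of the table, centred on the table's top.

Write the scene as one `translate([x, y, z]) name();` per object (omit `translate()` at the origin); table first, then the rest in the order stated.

table();
translate([284, 873, 0]) stool();
translate([-480, 214, 0]) stool();
translate([1048, 214, 0]) stool();
translate([112, 186, 753]) bookshelf();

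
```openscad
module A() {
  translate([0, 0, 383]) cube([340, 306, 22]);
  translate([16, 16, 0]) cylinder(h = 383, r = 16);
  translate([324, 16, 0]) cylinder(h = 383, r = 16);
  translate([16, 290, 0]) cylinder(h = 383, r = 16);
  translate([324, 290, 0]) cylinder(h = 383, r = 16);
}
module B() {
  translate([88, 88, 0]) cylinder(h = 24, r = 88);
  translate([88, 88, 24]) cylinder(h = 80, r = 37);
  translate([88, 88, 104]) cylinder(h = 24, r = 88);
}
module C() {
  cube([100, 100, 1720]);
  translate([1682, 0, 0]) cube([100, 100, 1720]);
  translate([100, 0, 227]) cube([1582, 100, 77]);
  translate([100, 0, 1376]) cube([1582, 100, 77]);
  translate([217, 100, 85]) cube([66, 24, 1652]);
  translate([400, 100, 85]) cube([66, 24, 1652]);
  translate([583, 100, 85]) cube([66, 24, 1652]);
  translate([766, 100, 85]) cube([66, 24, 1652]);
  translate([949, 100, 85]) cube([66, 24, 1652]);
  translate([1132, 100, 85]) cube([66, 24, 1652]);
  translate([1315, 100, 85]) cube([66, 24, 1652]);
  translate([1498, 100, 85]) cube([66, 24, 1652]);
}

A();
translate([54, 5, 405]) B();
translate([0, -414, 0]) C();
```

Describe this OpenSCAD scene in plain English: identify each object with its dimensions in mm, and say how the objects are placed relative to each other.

A is a simple wooden stool: a rectangular seat 340 mm (x) by 306 mm (y), 22 mm thick, top face at z = 405 mm, on four round legs, each 32 mm in diameter. The legs rest on z = 0, each leg's axis is inset half a diameter from the nearest pair of seat edges (so the leg's bounding box is flush with the corner).

B is a spool: two coaxial disc flanges of radius 88 mm and thickness 24 mm, joined by a core cylinder of radius 37 mm and height 80 mm. The lower flange rests on z = 0 and the three cylinders share a vertical axis.

C is a fence section. Two 100×100 mm posts, 1720 mm tall, stand on the floor with a clear span of 1582 mm between their inner faces. Two horizontal rails of 100×77 mm section span the gap between the posts with their undersides at z = 227 mm and z = 1376 mm, flush with the posts' −y face. 8 pickets, each 66 mm wide, 24 mm thick and 1652 mm tall, are fixed to the +y face of the rails with their bottoms at z = 85 mm, evenly spaced across the span with equal gaps (rounded down to the nearest mm) at the −x end and between each pair — any rounding remainder accumulates at the +x end.

The spool is on top of the stool. The fence section is on the floor beside the stool on its −y side.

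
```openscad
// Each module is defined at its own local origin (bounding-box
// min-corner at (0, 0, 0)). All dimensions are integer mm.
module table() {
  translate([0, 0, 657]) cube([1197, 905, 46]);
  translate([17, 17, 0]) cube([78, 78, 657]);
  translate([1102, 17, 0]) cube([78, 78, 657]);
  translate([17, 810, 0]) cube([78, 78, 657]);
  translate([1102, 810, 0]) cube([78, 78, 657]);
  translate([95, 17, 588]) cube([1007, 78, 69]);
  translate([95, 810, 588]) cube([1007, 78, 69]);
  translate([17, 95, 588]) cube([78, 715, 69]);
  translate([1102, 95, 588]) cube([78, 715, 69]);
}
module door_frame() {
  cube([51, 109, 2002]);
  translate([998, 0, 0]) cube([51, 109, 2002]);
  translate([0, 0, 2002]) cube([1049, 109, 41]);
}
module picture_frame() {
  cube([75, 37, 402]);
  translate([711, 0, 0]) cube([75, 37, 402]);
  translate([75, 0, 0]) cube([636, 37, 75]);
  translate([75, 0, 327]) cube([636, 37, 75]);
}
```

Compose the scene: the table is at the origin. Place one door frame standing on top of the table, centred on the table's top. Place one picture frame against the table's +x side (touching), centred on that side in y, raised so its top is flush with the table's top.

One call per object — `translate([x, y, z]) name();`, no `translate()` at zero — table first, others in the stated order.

table();
translate([74, 398, 703]) door_frame();
translate([1197, 434, 301]) picture_frame();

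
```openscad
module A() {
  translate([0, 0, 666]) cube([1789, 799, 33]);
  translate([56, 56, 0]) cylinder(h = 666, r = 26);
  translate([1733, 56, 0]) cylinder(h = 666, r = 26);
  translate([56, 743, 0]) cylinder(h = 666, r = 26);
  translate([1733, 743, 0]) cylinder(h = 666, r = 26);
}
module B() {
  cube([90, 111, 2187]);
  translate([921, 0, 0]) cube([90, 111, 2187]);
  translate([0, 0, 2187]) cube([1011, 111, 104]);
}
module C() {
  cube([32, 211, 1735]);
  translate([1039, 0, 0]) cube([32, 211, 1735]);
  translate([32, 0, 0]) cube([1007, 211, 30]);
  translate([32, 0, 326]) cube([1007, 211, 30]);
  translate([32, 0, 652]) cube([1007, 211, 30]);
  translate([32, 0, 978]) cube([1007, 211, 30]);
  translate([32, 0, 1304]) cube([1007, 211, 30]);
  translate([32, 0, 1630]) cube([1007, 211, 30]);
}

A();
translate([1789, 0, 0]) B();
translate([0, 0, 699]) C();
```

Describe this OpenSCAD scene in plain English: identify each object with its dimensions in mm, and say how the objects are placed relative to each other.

A is a table: top 1789 mm (x) × 799 mm (y), 33 mm thick, upper face at z = 699 mm, on four round legs of 52 mm diameter, each leg's bounding box inset 30 mm from the nearest pair of top edges, running from z = 0 to the bottom of the top.

B is a rectangular door frame: two vertical jambs of 90×111 mm section, 2187 mm tall, with a clear opening 831 mm wide between their inner faces. A header 104 mm tall and 111 mm deep lies on top of the jambs and spans the full outside width.

C is an open bookshelf. Two side panels, each 32 mm thick, 211 mm deep and 1735 mm tall, stand 1071 mm apart (outside-to-outside). Between them sit 6 shelves, each 30 mm thick and 211 mm deep, spanning the full gap between the sides. The bottom shelf rests on the floor (its underside at z = 0) and the clear gap between one shelf's top and the next shelf's underside is 296 mm.

The door frame is against the table's +x side, with their −y faces flush. The bookshelf is on top of the table.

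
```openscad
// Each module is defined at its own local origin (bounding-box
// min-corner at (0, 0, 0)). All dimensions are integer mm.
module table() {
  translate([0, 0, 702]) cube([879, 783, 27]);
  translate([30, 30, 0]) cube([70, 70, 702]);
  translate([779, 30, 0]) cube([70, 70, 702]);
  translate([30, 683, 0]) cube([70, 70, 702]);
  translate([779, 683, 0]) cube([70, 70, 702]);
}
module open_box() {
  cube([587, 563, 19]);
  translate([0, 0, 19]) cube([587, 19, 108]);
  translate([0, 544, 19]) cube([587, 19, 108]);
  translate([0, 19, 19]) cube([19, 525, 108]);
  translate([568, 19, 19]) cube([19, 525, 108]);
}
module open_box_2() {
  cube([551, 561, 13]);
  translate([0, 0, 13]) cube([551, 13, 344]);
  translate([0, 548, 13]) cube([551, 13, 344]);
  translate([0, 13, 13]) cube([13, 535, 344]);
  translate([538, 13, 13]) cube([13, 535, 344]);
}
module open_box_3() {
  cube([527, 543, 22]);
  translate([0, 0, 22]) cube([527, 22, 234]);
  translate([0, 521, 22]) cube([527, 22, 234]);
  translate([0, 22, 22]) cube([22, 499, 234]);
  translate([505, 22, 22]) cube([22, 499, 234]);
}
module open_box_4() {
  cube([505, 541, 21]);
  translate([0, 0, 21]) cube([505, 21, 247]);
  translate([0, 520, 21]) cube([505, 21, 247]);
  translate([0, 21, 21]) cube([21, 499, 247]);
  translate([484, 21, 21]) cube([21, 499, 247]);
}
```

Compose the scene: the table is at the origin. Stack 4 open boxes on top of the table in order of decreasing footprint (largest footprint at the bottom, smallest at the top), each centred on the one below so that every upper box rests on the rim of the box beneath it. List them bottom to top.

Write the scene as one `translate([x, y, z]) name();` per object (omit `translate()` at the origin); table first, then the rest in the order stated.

table();
translate([146, 110, 729]) open_box();
translate([164, 111, 856]) open_box_2();
translate([176, 120, 1213]) open_box_3();
translate([187, 121, 1469]) open_box_4();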